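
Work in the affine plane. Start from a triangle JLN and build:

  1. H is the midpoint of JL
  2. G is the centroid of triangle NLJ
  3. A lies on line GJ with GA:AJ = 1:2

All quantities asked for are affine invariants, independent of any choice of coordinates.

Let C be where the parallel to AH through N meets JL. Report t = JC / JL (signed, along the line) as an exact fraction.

Set J = (0, 0), L = (1, 0), N = (0, 1); any affine frame gives the same invariant.
1. H is the midpoint of JL ⇒ H = (1/2, 0)
2. G is the centroid of triangle NLJ ⇒ G = (1/3, 1/3)
3. A lies on line GJ with GA:AJ = 1:2 ⇒ A = (2/9, 2/9)
through N parallel to AH: direction (5/18, -2/9); meets JL at C = (5/4, 0)
C = J + t·(L−J) with t = 5/4

t = 5/4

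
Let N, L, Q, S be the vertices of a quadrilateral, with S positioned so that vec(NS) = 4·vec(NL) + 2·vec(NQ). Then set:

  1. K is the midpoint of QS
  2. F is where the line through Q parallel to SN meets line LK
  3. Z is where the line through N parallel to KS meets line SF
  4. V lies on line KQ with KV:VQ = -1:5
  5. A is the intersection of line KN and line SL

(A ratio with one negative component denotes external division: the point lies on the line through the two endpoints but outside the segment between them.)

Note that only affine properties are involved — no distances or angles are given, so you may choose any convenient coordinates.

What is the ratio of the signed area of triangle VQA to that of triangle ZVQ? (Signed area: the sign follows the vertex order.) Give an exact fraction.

Assign N = (0, 0), L = (1, 0), Q = (0, 1), S = (4, 2) — the answer is frame-independent, so this choice is without loss of generality.
1. K is the midpoint of QS ⇒ K = (2, 3/2)
2. F is where the line through Q parallel to SN meets line LK ⇒ F = (5/2, 9/4)
3. Z is where the line through N parallel to KS meets line SF ⇒ Z = (32/5, 8/5)
4. V lies on line KQ with KV:VQ = -1:5 ⇒ V = (5/2, 13/8)
5. A is the intersection of line KN and line SL ⇒ A = (-8, -6)
2·[VQA] = 25/2, 2·[ZVQ] = 5/2
[VQA]:[ZVQ] = 25/2:5/2 = 5

[VQA]:[ZVQ] = 5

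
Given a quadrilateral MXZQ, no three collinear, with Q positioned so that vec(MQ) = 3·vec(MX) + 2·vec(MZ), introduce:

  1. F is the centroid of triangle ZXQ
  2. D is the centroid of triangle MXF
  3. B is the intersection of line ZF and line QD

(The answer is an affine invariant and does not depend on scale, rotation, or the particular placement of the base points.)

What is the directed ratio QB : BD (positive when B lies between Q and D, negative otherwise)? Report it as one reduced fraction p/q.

QB:BD = 3/2

Choose coordinates M = (0, 0), X = (1, 0), Z = (0, 1), Q = (3, 2).
1. F is the centroid of triangle ZXQ ⇒ F = (4/3, 1)
2. D is the centroid of triangle MXF ⇒ D = (7/9, 1/3)
3. B is the intersection of line ZF and line QD ⇒ B = (5/3, 1)
B = Q + t·(D−Q) with t = 3/5, so QB:BD = t:(1−t) = 3/5:2/5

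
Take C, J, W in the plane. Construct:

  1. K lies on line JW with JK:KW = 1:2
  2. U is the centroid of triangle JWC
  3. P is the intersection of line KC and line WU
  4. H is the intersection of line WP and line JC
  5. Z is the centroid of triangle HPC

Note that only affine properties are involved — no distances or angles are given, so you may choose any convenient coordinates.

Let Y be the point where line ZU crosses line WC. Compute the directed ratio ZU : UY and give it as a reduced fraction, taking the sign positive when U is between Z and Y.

Choose coordinates C = (0, 0), J = (1, 0), W = (0, 1).
1. K lies on line JW with JK:KW = 1:2 ⇒ K = (2/3, 1/3)
2. U is the centroid of triangle JWC ⇒ U = (1/3, 1/3)
3. P is the intersection of line KC and line WU ⇒ P = (2/5, 1/5)
4. H is the intersection of line WP and line JC ⇒ H = (1/2, 0)
5. Z is the centroid of triangle HPC ⇒ Z = (3/10, 1/15)
line ZU meets WC at Y = (0, -7/3)
U = Z + t·(Y−Z) with t = -1/9, so ZU:UY = -1/9:10/9

ZU:UY = -1/10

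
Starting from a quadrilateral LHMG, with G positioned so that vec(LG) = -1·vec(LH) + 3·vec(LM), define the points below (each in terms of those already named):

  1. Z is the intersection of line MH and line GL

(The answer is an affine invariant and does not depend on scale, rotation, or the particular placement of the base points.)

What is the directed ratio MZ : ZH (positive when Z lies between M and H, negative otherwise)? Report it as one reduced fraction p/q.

Choose coordinates L = (0, 0), H = (1, 0), M = (0, 1), G = (-1, 3).
1. Z is the intersection of line MH and line GL ⇒ Z = (-1/2, 3/2)
Z = M + t·(H−M) with t = -1/2, so MZ:ZH = t:(1−t) = -1/2:3/2

MZ:ZH = -1/3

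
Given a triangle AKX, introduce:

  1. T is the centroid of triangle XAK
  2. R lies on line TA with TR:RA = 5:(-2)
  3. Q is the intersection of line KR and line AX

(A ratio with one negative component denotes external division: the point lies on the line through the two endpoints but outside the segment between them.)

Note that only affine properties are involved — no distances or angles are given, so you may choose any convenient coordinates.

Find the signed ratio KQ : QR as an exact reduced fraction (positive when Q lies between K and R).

Assign A = (0, 0), K = (1, 0), X = (0, 1) — the answer is frame-independent, so this choice is without loss of generality.
1. T is the centroid of triangle XAK ⇒ T = (1/3, 1/3)
2. R lies on line TA with TR:RA = 5:(-2) ⇒ R = (-2/9, -2/9)
3. Q is the intersection of line KR and line AX ⇒ Q = (0, -2/11)
Q = K + t·(R−K) with t = 9/11, so KQ:QR = t:(1−t) = 9/11:2/11

KQ:QR = 9/2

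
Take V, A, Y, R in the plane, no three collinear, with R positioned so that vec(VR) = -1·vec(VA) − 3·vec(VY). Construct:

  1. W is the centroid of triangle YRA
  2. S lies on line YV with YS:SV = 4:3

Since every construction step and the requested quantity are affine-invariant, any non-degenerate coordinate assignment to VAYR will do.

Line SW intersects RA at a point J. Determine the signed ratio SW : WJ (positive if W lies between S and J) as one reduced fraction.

Work in coordinates with V = (0, 0), A = (1, 0), Y = (0, 1), R = (-1, -3).
1. W is the centroid of triangle YRA ⇒ W = (0, -2/3)
2. S lies on line YV with YS:SV = 4:3 ⇒ S = (0, 3/7)
line SW meets RA at J = (0, -3/2)
W = S + t·(J−S) with t = 46/81, so SW:WJ = 46/81:35/81

SW:WJ = 46/35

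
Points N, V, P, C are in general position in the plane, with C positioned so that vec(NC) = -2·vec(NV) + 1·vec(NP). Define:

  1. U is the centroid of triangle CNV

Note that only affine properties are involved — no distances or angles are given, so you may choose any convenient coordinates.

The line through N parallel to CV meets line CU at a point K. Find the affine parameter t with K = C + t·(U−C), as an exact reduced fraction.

Choose coordinates N = (0, 0), V = (1, 0), P = (0, 1), C = (-2, 1).
1. U is the centroid of triangle CNV ⇒ U = (-1/3, 1/3)
through N parallel to CV: direction (3, -1); meets CU at K = (3, -1)
K = C + t·(U−C) with t = 3

t = 3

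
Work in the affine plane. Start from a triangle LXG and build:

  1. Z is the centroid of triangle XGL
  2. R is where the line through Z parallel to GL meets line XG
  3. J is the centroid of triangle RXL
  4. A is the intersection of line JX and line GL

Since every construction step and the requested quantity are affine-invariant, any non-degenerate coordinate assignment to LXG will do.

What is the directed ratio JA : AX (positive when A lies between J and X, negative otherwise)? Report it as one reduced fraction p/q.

Assign L = (0, 0), X = (1, 0), G = (0, 1) — the answer is frame-independent, so this choice is without loss of generality.
1. Z is the centroid of triangle XGL ⇒ Z = (1/3, 1/3)
2. R is where the line through Z parallel to GL meets line XG ⇒ R = (1/3, 2/3)
3. J is the centroid of triangle RXL ⇒ J = (4/9, 2/9)
4. A is the intersection of line JX and line GL ⇒ A = (0, 2/5)
A = J + t·(X−J) with t = -4/5, so JA:AX = t:(1−t) = -4/5:9/5

JA:AX = -4/9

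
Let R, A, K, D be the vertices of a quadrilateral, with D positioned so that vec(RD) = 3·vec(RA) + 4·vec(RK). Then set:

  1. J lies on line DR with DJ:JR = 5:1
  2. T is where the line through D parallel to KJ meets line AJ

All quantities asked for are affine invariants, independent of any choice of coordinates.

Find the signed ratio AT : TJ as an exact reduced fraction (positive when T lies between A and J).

Assign R = (0, 0), A = (1, 0), K = (0, 1), D = (3, 4) — the answer is frame-independent, so this choice is without loss of generality.
1. J lies on line DR with DJ:JR = 5:1 ⇒ J = (1/2, 2/3)
2. T is where the line through D parallel to KJ meets line AJ ⇒ T = (-7, 32/3)
T = A + t·(J−A) with t = 16, so AT:TJ = t:(1−t) = 16:-15

AT:TJ = -16/15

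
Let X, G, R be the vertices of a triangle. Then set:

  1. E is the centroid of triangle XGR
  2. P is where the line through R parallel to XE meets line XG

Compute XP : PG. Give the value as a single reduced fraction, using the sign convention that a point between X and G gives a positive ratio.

XP:PG = -1/2

Set X = (0, 0), G = (1, 0), R = (0, 1); any affine frame gives the same invariant.
1. E is the centroid of triangle XGR ⇒ E = (1/3, 1/3)
2. P is where the line through R parallel to XE meets line XG ⇒ P = (-1, 0)
P = X + t·(G−X) with t = -1, so XP:PG = t:(1−t) = -1:2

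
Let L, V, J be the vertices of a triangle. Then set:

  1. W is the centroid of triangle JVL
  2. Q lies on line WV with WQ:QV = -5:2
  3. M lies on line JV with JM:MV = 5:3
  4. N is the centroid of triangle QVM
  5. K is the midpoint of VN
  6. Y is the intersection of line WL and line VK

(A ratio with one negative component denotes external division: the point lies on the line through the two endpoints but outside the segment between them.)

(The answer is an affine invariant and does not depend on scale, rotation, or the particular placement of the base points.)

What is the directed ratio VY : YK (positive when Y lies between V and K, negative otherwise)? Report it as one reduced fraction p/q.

Work in coordinates with L = (0, 0), V = (1, 0), J = (0, 1).
1. W is the centroid of triangle JVL ⇒ W = (1/3, 1/3)
2. Q lies on line WV with WQ:QV = -5:2 ⇒ Q = (13/9, -2/9)
3. M lies on line JV with JM:MV = 5:3 ⇒ M = (5/8, 3/8)
4. N is the centroid of triangle QVM ⇒ N = (221/216, 11/216)
5. K is the midpoint of VN ⇒ K = (437/432, 11/432)
6. Y is the intersection of line WL and line VK ⇒ Y = (11/6, 11/6)
Y = V + t·(K−V) with t = 72, so VY:YK = t:(1−t) = 72:-71

VY:YK = -72/71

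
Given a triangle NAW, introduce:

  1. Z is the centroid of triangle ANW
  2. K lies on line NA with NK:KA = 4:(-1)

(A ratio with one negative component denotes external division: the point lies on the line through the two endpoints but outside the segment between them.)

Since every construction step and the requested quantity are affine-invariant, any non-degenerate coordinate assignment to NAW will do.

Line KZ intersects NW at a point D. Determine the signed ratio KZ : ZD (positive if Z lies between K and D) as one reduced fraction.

KZ:ZD = 3

Choose coordinates N = (0, 0), A = (1, 0), W = (0, 1).
1. Z is the centroid of triangle ANW ⇒ Z = (1/3, 1/3)
2. K lies on line NA with NK:KA = 4:(-1) ⇒ K = (4/3, 0)
line KZ meets NW at D = (0, 4/9)
Z = K + t·(D−K) with t = 3/4, so KZ:ZD = 3/4:1/4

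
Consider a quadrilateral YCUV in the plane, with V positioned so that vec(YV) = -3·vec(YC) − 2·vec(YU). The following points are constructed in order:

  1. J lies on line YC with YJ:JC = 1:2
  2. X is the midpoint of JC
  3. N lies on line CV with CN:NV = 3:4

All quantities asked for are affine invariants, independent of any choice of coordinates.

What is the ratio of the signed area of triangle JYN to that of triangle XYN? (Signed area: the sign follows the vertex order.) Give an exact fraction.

Choose coordinates Y = (0, 0), C = (1, 0), U = (0, 1), V = (-3, -2).
1. J lies on line YC with YJ:JC = 1:2 ⇒ J = (1/3, 0)
2. X is the midpoint of JC ⇒ X = (2/3, 0)
3. N lies on line CV with CN:NV = 3:4 ⇒ N = (-5/7, -6/7)
2·[JYN] = 2/7, 2·[XYN] = 4/7
[JYN]:[XYN] = 2/7:4/7 = 1/2

[JYN]:[XYN] = 1/2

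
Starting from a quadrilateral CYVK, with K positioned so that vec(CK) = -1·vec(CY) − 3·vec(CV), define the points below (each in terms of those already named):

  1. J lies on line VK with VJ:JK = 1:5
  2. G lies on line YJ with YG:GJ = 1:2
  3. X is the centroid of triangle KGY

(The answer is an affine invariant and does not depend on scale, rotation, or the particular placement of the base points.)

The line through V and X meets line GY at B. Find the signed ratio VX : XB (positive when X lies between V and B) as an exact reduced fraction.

Work in coordinates with C = (0, 0), Y = (1, 0), V = (0, 1), K = (-1, -3).
1. J lies on line VK with VJ:JK = 1:5 ⇒ J = (-1/6, 1/3)
2. G lies on line YJ with YG:GJ = 1:2 ⇒ G = (11/18, 1/9)
3. X is the centroid of triangle KGY ⇒ X = (11/54, -26/27)
line VX meets GY at B = (11/144, 19/72)
X = V + t·(B−V) with t = 8/3, so VX:XB = 8/3:-5/3

VX:XB = -8/5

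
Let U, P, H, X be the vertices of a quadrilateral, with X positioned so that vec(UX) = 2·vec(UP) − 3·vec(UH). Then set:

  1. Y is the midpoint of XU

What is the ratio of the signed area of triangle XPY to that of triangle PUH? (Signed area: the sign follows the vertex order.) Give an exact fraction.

[XPY]:[PUH] = -3/2

Choose coordinates U = (0, 0), P = (1, 0), H = (0, 1), X = (2, -3).
1. Y is the midpoint of XU ⇒ Y = (1, -3/2)
2·[XPY] = 3/2, 2·[PUH] = -1
[XPY]:[PUH] = 3/2:-1 = -3/2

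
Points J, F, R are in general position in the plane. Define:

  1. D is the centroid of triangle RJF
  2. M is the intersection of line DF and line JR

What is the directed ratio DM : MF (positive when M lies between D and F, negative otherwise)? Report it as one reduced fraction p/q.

DM:MF = -1/3

Set J = (0, 0), F = (1, 0), R = (0, 1); any affine frame gives the same invariant.
1. D is the centroid of triangle RJF ⇒ D = (1/3, 1/3)
2. M is the intersection of line DF and line JR ⇒ M = (0, 1/2)
M = D + t·(F−D) with t = -1/2, so DM:MF = t:(1−t) = -1/2:3/2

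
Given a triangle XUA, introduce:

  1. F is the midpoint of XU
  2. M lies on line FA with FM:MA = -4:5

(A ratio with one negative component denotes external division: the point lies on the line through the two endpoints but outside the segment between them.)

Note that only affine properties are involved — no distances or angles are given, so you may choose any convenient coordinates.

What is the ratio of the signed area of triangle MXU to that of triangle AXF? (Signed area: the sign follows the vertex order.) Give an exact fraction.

Choose coordinates X = (0, 0), U = (1, 0), A = (0, 1).
1. F is the midpoint of XU ⇒ F = (1/2, 0)
2. M lies on line FA with FM:MA = -4:5 ⇒ M = (5/2, -4)
2·[MXU] = -4, 2·[AXF] = 1/2
[MXU]:[AXF] = -4:1/2 = -8

[MXU]:[AXF] = -8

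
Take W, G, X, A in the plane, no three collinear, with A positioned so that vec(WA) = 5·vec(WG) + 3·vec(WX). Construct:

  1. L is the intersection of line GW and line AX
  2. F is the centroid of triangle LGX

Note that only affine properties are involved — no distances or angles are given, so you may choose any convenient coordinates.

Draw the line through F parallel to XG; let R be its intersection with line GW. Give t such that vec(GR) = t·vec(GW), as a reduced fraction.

Assign W = (0, 0), G = (1, 0), X = (0, 1), A = (5, 3) — the answer is frame-independent, so this choice is without loss of generality.
1. L is the intersection of line GW and line AX ⇒ L = (-5/2, 0)
2. F is the centroid of triangle LGX ⇒ F = (-1/2, 1/3)
through F parallel to XG: direction (1, -1); meets GW at R = (-1/6, 0)
R = G + t·(W−G) with t = 7/6

t = 7/6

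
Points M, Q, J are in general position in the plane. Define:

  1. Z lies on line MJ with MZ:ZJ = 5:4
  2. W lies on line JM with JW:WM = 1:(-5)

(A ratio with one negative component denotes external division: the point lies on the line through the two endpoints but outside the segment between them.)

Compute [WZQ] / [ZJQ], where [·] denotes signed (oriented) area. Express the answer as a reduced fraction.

[WZQ]:[ZJQ] = -25/16

Assign M = (0, 0), Q = (1, 0), J = (0, 1) — the answer is frame-independent, so this choice is without loss of generality.
1. Z lies on line MJ with MZ:ZJ = 5:4 ⇒ Z = (0, 5/9)
2. W lies on line JM with JW:WM = 1:(-5) ⇒ W = (0, 5/4)
2·[WZQ] = 25/36, 2·[ZJQ] = -4/9
[WZQ]:[ZJQ] = 25/36:-4/9 = -25/16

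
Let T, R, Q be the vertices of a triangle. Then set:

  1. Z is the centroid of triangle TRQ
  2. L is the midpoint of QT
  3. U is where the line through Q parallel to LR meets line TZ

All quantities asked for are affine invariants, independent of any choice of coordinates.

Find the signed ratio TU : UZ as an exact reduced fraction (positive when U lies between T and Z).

Work in coordinates with T = (0, 0), R = (1, 0), Q = (0, 1).
1. Z is the centroid of triangle TRQ ⇒ Z = (1/3, 1/3)
2. L is the midpoint of QT ⇒ L = (0, 1/2)
3. U is where the line through Q parallel to LR meets line TZ ⇒ U = (2/3, 2/3)
U = T + t·(Z−T) with t = 2, so TU:UZ = t:(1−t) = 2:-1

TU:UZ = -2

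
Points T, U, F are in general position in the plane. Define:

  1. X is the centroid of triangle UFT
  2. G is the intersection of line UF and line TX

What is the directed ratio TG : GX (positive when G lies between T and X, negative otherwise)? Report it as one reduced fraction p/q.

Choose coordinates T = (0, 0), U = (1, 0), F = (0, 1).
1. X is the centroid of triangle UFT ⇒ X = (1/3, 1/3)
2. G is the intersection of line UF and line TX ⇒ G = (1/2, 1/2)
G = T + t·(X−T) with t = 3/2, so TG:GX = t:(1−t) = 3/2:-1/2

TG:GX = -3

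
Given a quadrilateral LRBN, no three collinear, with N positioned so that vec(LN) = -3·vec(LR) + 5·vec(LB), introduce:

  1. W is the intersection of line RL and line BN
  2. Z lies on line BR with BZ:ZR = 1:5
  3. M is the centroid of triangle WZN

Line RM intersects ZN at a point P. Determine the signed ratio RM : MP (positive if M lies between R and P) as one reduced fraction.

RM:MP = -13

Set L = (0, 0), R = (1, 0), B = (0, 1), N = (-3, 5); any affine frame gives the same invariant.
1. W is the intersection of line RL and line BN ⇒ W = (3/4, 0)
2. Z lies on line BR with BZ:ZR = 1:5 ⇒ Z = (1/6, 5/6)
3. M is the centroid of triangle WZN ⇒ M = (-25/36, 35/18)
line RM meets ZN at P = (-22/39, 70/39)
M = R + t·(P−R) with t = 13/12, so RM:MP = 13/12:-1/12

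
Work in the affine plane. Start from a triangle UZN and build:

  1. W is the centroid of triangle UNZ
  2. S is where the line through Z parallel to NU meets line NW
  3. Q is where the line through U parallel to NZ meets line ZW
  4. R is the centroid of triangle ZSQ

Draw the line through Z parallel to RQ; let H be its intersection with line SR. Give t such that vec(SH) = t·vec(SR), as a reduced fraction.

t = 2

Choose coordinates U = (0, 0), Z = (1, 0), N = (0, 1).
1. W is the centroid of triangle UNZ ⇒ W = (1/3, 1/3)
2. S is where the line through Z parallel to NU meets line NW ⇒ S = (1, -1)
3. Q is where the line through U parallel to NZ meets line ZW ⇒ Q = (-1, 1)
4. R is the centroid of triangle ZSQ ⇒ R = (1/3, 0)
through Z parallel to RQ: direction (-4/3, 1); meets SR at H = (-1/3, 1)
H = S + t·(R−S) with t = 2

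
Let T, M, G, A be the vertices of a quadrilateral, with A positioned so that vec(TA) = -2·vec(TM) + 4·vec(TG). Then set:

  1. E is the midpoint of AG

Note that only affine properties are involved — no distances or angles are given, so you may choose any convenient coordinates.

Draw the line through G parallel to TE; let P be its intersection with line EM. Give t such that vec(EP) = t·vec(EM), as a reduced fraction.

Choose coordinates T = (0, 0), M = (1, 0), G = (0, 1), A = (-2, 4).
1. E is the midpoint of AG ⇒ E = (-1, 5/2)
through G parallel to TE: direction (-1, 5/2); meets EM at P = (-1/5, 3/2)
P = E + t·(M−E) with t = 2/5

t = 2/5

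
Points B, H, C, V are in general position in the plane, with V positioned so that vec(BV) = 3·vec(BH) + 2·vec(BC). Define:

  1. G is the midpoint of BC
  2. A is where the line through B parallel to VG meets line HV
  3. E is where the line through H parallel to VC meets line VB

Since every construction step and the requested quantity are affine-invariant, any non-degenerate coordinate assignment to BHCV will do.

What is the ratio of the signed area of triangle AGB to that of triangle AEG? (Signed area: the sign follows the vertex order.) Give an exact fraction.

[AGB]:[AEG] = -6/11

Set B = (0, 0), H = (1, 0), C = (0, 1), V = (3, 2); any affine frame gives the same invariant.
1. G is the midpoint of BC ⇒ G = (0, 1/2)
2. A is where the line through B parallel to VG meets line HV ⇒ A = (2, 1)
3. E is where the line through H parallel to VC meets line VB ⇒ E = (-1, -2/3)
2·[AGB] = 1, 2·[AEG] = -11/6
[AGB]:[AEG] = 1:-11/6 = -6/11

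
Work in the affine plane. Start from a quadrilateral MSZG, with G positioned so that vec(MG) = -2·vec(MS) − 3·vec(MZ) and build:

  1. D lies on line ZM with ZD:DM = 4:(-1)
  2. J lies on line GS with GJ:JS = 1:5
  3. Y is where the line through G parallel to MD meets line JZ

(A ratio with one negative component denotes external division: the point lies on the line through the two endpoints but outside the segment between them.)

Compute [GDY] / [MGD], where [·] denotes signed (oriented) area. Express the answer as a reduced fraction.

[GDY]:[MGD] = -2

Work in coordinates with M = (0, 0), S = (1, 0), Z = (0, 1), G = (-2, -3).
1. D lies on line ZM with ZD:DM = 4:(-1) ⇒ D = (0, -1/3)
2. J lies on line GS with GJ:JS = 1:5 ⇒ J = (-3/2, -5/2)
3. Y is where the line through G parallel to MD meets line JZ ⇒ Y = (-2, -11/3)
2·[GDY] = -4/3, 2·[MGD] = 2/3
[GDY]:[MGD] = -4/3:2/3 = -2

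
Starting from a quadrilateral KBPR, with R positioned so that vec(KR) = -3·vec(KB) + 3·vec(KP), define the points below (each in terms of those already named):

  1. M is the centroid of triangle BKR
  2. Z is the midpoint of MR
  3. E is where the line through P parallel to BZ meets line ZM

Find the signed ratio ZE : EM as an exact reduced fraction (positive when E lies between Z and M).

Choose coordinates K = (0, 0), B = (1, 0), P = (0, 1), R = (-3, 3).
1. M is the centroid of triangle BKR ⇒ M = (-2/3, 1)
2. Z is the midpoint of MR ⇒ Z = (-11/6, 2)
3. E is where the line through P parallel to BZ meets line ZM ⇒ E = (-34/9, 11/3)
E = Z + t·(M−Z) with t = -5/3, so ZE:EM = t:(1−t) = -5/3:8/3

ZE:EM = -5/8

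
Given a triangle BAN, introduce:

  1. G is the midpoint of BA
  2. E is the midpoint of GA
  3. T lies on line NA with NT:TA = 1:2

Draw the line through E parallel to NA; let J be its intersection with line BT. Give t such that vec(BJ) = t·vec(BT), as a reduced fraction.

Assign B = (0, 0), A = (1, 0), N = (0, 1) — the answer is frame-independent, so this choice is without loss of generality.
1. G is the midpoint of BA ⇒ G = (1/2, 0)
2. E is the midpoint of GA ⇒ E = (3/4, 0)
3. T lies on line NA with NT:TA = 1:2 ⇒ T = (1/3, 2/3)
through E parallel to NA: direction (1, -1); meets BT at J = (1/4, 1/2)
J = B + t·(T−B) with t = 3/4

t = 3/4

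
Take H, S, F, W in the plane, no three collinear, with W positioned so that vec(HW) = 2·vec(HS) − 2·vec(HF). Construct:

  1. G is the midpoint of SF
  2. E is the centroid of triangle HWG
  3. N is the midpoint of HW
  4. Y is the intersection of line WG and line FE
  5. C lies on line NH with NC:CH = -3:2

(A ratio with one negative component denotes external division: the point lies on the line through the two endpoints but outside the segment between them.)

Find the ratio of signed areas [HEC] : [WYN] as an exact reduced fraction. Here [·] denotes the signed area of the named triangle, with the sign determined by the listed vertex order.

[HEC]:[WYN] = 2/9

Assign H = (0, 0), S = (1, 0), F = (0, 1), W = (2, -2) — the answer is frame-independent, so this choice is without loss of generality.
1. G is the midpoint of SF ⇒ G = (1/2, 1/2)
2. E is the centroid of triangle HWG ⇒ E = (5/6, -1/2)
3. N is the midpoint of HW ⇒ N = (1, -1)
4. Y is the intersection of line WG and line FE ⇒ Y = (-5/2, 11/2)
5. C lies on line NH with NC:CH = -3:2 ⇒ C = (-2, 2)
2·[HEC] = 2/3, 2·[WYN] = 3
[HEC]:[WYN] = 2/3:3 = 2/9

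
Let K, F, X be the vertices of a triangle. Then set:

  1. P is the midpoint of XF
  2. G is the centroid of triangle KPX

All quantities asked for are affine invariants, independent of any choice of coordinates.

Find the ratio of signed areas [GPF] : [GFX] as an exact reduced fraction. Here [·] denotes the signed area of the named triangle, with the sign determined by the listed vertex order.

Set K = (0, 0), F = (1, 0), X = (0, 1); any affine frame gives the same invariant.
1. P is the midpoint of XF ⇒ P = (1/2, 1/2)
2. G is the centroid of triangle KPX ⇒ G = (1/6, 1/2)
2·[GPF] = -1/6, 2·[GFX] = 1/3
[GPF]:[GFX] = -1/6:1/3 = -1/2

[GPF]:[GFX] = -1/2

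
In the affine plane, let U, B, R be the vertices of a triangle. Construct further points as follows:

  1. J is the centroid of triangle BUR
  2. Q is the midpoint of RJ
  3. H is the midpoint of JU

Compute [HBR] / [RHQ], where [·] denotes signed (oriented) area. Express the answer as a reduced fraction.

Choose coordinates U = (0, 0), B = (1, 0), R = (0, 1).
1. J is the centroid of triangle BUR ⇒ J = (1/3, 1/3)
2. Q is the midpoint of RJ ⇒ Q = (1/6, 2/3)
3. H is the midpoint of JU ⇒ H = (1/6, 1/6)
2·[HBR] = 2/3, 2·[RHQ] = 1/12
[HBR]:[RHQ] = 2/3:1/12 = 8

[HBR]:[RHQ] = 8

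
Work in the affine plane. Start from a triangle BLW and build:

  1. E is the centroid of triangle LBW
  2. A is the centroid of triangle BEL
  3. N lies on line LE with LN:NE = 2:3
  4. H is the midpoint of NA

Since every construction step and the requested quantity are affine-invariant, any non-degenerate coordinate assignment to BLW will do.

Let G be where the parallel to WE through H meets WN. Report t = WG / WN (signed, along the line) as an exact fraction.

Assign B = (0, 0), L = (1, 0), W = (0, 1) — the answer is frame-independent, so this choice is without loss of generality.
1. E is the centroid of triangle LBW ⇒ E = (1/3, 1/3)
2. A is the centroid of triangle BEL ⇒ A = (4/9, 1/9)
3. N lies on line LE with LN:NE = 2:3 ⇒ N = (11/15, 2/15)
4. H is the midpoint of NA ⇒ H = (53/90, 11/90)
through H parallel to WE: direction (1/3, -2/3); meets WN at G = (11/30, 17/30)
G = W + t·(N−W) with t = 1/2

t = 1/2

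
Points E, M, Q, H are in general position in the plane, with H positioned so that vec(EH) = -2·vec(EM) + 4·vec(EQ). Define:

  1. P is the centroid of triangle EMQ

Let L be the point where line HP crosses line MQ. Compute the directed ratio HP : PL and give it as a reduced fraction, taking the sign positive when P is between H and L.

HP:PL = -4

Work in coordinates with E = (0, 0), M = (1, 0), Q = (0, 1), H = (-2, 4).
1. P is the centroid of triangle EMQ ⇒ P = (1/3, 1/3)
line HP meets MQ at L = (-1/4, 5/4)
P = H + t·(L−H) with t = 4/3, so HP:PL = 4/3:-1/3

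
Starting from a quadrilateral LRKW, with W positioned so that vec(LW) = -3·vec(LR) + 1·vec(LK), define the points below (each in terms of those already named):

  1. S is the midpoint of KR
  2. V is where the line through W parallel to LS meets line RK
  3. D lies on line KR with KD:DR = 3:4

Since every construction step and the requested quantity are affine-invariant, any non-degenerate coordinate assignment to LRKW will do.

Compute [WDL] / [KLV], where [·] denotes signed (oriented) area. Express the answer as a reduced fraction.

Assign L = (0, 0), R = (1, 0), K = (0, 1), W = (-3, 1) — the answer is frame-independent, so this choice is without loss of generality.
1. S is the midpoint of KR ⇒ S = (1/2, 1/2)
2. V is where the line through W parallel to LS meets line RK ⇒ V = (-3/2, 5/2)
3. D lies on line KR with KD:DR = 3:4 ⇒ D = (3/7, 4/7)
2·[WDL] = -15/7, 2·[KLV] = -3/2
[WDL]:[KLV] = -15/7:-3/2 = 10/7

[WDL]:[KLV] = 10/7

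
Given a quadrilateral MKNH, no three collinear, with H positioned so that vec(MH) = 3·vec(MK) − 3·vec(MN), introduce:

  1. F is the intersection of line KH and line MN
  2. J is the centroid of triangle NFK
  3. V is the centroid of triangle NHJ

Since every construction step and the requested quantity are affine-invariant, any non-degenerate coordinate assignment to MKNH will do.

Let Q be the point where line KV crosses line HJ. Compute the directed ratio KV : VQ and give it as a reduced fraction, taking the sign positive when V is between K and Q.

Choose coordinates M = (0, 0), K = (1, 0), N = (0, 1), H = (3, -3).
1. F is the intersection of line KH and line MN ⇒ F = (0, 3/2)
2. J is the centroid of triangle NFK ⇒ J = (1/3, 5/6)
3. V is the centroid of triangle NHJ ⇒ V = (10/9, -7/18)
line KV meets HJ at Q = (35/33, -7/33)
V = K + t·(Q−K) with t = 11/6, so KV:VQ = 11/6:-5/6

KV:VQ = -11/5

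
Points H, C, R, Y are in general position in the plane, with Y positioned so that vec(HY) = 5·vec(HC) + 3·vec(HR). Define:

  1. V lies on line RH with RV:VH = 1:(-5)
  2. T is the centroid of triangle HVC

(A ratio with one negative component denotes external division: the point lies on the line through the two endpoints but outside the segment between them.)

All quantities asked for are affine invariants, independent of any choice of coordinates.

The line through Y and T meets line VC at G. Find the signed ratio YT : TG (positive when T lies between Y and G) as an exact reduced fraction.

Choose coordinates H = (0, 0), C = (1, 0), R = (0, 1), Y = (5, 3).
1. V lies on line RH with RV:VH = 1:(-5) ⇒ V = (0, 5/4)
2. T is the centroid of triangle HVC ⇒ T = (1/3, 5/12)
line YT meets VC at G = (57/101, 55/101)
T = Y + t·(G−Y) with t = 101/96, so YT:TG = 101/96:-5/96

YT:TG = -101/5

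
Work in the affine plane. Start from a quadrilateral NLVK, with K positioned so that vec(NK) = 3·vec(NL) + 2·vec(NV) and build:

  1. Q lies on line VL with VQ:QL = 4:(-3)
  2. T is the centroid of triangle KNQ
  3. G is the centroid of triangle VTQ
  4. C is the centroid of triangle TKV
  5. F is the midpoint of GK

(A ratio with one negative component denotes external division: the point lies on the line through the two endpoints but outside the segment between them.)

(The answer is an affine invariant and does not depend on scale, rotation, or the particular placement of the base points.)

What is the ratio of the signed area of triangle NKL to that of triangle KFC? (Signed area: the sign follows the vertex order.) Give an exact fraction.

Set N = (0, 0), L = (1, 0), V = (0, 1), K = (3, 2); any affine frame gives the same invariant.
1. Q lies on line VL with VQ:QL = 4:(-3) ⇒ Q = (4, -3)
2. T is the centroid of triangle KNQ ⇒ T = (7/3, -1/3)
3. G is the centroid of triangle VTQ ⇒ G = (19/9, -7/9)
4. C is the centroid of triangle TKV ⇒ C = (16/9, 8/9)
5. F is the midpoint of GK ⇒ F = (23/9, 11/18)
2·[NKL] = -2, 2·[KFC] = -65/54
[NKL]:[KFC] = -2:-65/54 = 108/65

[NKL]:[KFC] = 108/65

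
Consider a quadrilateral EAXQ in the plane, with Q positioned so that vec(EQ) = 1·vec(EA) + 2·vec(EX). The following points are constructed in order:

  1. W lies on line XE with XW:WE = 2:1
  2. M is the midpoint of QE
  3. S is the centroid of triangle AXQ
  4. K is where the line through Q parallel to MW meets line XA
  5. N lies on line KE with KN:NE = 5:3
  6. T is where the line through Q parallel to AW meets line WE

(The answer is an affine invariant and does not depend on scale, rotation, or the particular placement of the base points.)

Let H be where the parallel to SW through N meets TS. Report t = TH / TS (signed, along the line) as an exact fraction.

t = 347/336

Choose coordinates E = (0, 0), A = (1, 0), X = (0, 1), Q = (1, 2).
1. W lies on line XE with XW:WE = 2:1 ⇒ W = (0, 1/3)
2. M is the midpoint of QE ⇒ M = (1/2, 1)
3. S is the centroid of triangle AXQ ⇒ S = (2/3, 1)
4. K is where the line through Q parallel to MW meets line XA ⇒ K = (1/7, 6/7)
5. N lies on line KE with KN:NE = 5:3 ⇒ N = (3/56, 9/28)
6. T is where the line through Q parallel to AW meets line WE ⇒ T = (0, 7/3)
through N parallel to SW: direction (-2/3, -2/3); meets TS at H = (347/504, 241/252)
H = T + t·(S−T) with t = 347/336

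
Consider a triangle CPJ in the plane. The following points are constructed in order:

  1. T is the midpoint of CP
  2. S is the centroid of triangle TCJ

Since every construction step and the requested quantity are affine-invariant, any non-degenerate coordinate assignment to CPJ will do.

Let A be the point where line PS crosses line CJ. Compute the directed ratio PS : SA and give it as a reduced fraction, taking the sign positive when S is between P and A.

PS:SA = 5

Work in coordinates with C = (0, 0), P = (1, 0), J = (0, 1).
1. T is the midpoint of CP ⇒ T = (1/2, 0)
2. S is the centroid of triangle TCJ ⇒ S = (1/6, 1/3)
line PS meets CJ at A = (0, 2/5)
S = P + t·(A−P) with t = 5/6, so PS:SA = 5/6:1/6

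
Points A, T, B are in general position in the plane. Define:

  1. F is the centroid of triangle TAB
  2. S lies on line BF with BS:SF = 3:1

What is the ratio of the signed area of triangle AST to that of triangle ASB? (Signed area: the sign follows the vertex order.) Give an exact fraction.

[AST]:[ASB] = -2

Set A = (0, 0), T = (1, 0), B = (0, 1); any affine frame gives the same invariant.
1. F is the centroid of triangle TAB ⇒ F = (1/3, 1/3)
2. S lies on line BF with BS:SF = 3:1 ⇒ S = (1/4, 1/2)
2·[AST] = -1/2, 2·[ASB] = 1/4
[AST]:[ASB] = -1/2:1/4 = -2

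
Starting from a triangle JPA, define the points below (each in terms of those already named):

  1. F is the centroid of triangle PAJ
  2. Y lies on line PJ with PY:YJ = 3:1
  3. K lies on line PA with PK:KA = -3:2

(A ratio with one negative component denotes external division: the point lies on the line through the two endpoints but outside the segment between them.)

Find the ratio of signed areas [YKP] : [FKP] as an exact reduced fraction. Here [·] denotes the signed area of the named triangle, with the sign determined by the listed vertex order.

[YKP]:[FKP] = 9/4

Choose coordinates J = (0, 0), P = (1, 0), A = (0, 1).
1. F is the centroid of triangle PAJ ⇒ F = (1/3, 1/3)
2. Y lies on line PJ with PY:YJ = 3:1 ⇒ Y = (1/4, 0)
3. K lies on line PA with PK:KA = -3:2 ⇒ K = (-2, 3)
2·[YKP] = -9/4, 2·[FKP] = -1
[YKP]:[FKP] = -9/4:-1 = 9/4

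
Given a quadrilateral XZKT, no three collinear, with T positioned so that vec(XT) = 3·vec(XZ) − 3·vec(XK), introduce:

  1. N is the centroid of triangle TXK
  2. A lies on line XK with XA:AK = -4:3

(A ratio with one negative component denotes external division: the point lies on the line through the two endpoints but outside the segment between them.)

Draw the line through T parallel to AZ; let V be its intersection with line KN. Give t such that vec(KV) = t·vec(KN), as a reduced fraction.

Set X = (0, 0), Z = (1, 0), K = (0, 1), T = (3, -3); any affine frame gives the same invariant.
1. N is the centroid of triangle TXK ⇒ N = (1, -2/3)
2. A lies on line XK with XA:AK = -4:3 ⇒ A = (0, 4)
through T parallel to AZ: direction (1, -4); meets KN at V = (24/7, -33/7)
V = K + t·(N−K) with t = 24/7

t = 24/7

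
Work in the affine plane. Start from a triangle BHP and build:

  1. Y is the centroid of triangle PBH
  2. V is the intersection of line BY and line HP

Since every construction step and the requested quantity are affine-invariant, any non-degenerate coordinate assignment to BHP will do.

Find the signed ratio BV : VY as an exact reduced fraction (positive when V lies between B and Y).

Choose coordinates B = (0, 0), H = (1, 0), P = (0, 1).
1. Y is the centroid of triangle PBH ⇒ Y = (1/3, 1/3)
2. V is the intersection of line BY and line HP ⇒ V = (1/2, 1/2)
V = B + t·(Y−B) with t = 3/2, so BV:VY = t:(1−t) = 3/2:-1/2

BV:VY = -3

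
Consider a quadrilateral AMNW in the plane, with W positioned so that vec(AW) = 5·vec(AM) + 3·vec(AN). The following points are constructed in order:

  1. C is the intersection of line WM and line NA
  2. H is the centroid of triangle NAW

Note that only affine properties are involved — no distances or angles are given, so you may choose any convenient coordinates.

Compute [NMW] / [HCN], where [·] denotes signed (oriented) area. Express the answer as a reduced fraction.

Assign A = (0, 0), M = (1, 0), N = (0, 1), W = (5, 3) — the answer is frame-independent, so this choice is without loss of generality.
1. C is the intersection of line WM and line NA ⇒ C = (0, -3/4)
2. H is the centroid of triangle NAW ⇒ H = (5/3, 4/3)
2·[NMW] = 7, 2·[HCN] = -35/12
[NMW]:[HCN] = 7:-35/12 = -12/5

[NMW]:[HCN] = -12/5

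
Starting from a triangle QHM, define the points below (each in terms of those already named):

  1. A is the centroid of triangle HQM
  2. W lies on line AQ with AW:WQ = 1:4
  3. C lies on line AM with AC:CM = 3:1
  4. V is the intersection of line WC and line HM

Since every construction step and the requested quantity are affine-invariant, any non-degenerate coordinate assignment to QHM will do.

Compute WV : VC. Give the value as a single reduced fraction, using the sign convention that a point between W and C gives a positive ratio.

WV:VC = -28/5

Work in coordinates with Q = (0, 0), H = (1, 0), M = (0, 1).
1. A is the centroid of triangle HQM ⇒ A = (1/3, 1/3)
2. W lies on line AQ with AW:WQ = 1:4 ⇒ W = (4/15, 4/15)
3. C lies on line AM with AC:CM = 3:1 ⇒ C = (1/12, 5/6)
4. V is the intersection of line WC and line HM ⇒ V = (1/23, 22/23)
V = W + t·(C−W) with t = 28/23, so WV:VC = t:(1−t) = 28/23:-5/23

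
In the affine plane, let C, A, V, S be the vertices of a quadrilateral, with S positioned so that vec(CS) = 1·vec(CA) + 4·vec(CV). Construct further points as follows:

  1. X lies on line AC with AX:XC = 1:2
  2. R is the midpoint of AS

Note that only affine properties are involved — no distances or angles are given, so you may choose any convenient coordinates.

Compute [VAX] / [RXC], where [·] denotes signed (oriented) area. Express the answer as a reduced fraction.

Work in coordinates with C = (0, 0), A = (1, 0), V = (0, 1), S = (1, 4).
1. X lies on line AC with AX:XC = 1:2 ⇒ X = (2/3, 0)
2. R is the midpoint of AS ⇒ R = (1, 2)
2·[VAX] = -1/3, 2·[RXC] = -4/3
[VAX]:[RXC] = -1/3:-4/3 = 1/4

[VAX]:[RXC] = 1/4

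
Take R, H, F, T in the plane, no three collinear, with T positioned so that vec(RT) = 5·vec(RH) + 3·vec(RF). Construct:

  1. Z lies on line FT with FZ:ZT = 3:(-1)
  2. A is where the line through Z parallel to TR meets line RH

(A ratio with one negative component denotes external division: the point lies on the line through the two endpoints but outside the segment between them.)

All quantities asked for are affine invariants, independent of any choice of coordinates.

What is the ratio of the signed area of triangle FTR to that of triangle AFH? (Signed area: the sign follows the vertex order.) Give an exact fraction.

Set R = (0, 0), H = (1, 0), F = (0, 1), T = (5, 3); any affine frame gives the same invariant.
1. Z lies on line FT with FZ:ZT = 3:(-1) ⇒ Z = (15/2, 4)
2. A is where the line through Z parallel to TR meets line RH ⇒ A = (5/6, 0)
2·[FTR] = -5, 2·[AFH] = -1/6
[FTR]:[AFH] = -5:-1/6 = 30

[FTR]:[AFH] = 30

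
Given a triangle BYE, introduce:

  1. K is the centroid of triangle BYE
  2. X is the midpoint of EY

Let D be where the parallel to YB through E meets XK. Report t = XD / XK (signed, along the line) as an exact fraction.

t = -3

Work in coordinates with B = (0, 0), Y = (1, 0), E = (0, 1).
1. K is the centroid of triangle BYE ⇒ K = (1/3, 1/3)
2. X is the midpoint of EY ⇒ X = (1/2, 1/2)
through E parallel to YB: direction (-1, 0); meets XK at D = (1, 1)
D = X + t·(K−X) with t = -3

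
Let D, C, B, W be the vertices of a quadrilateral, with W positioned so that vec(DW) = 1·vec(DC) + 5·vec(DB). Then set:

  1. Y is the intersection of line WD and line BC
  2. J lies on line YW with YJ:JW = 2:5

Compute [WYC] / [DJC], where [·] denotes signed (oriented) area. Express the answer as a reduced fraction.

Choose coordinates D = (0, 0), C = (1, 0), B = (0, 1), W = (1, 5).
1. Y is the intersection of line WD and line BC ⇒ Y = (1/6, 5/6)
2. J lies on line YW with YJ:JW = 2:5 ⇒ J = (17/42, 85/42)
2·[WYC] = 25/6, 2·[DJC] = -85/42
[WYC]:[DJC] = 25/6:-85/42 = -35/17

[WYC]:[DJC] = -35/17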